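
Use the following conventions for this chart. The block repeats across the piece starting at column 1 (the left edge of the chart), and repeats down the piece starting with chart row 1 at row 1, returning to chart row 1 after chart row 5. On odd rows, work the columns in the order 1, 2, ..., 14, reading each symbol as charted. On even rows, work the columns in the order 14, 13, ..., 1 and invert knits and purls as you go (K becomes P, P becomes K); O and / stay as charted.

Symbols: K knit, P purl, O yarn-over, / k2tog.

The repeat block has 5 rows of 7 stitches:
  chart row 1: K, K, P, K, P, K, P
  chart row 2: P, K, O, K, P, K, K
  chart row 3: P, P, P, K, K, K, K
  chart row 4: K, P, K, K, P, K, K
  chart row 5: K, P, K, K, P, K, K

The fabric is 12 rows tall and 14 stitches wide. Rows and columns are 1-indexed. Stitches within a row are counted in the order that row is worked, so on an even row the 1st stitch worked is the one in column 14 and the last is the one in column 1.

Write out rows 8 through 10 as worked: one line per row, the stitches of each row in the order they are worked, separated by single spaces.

Row 8: chart row 3, WS - tiled (columns 1-14): P P P K K K K P P P K K K K; work from column 14 back to 1 with K<->P swapped.
Row 9: chart row 4, RS - tile across columns 1-14 and work as-is.
Row 10: chart row 5, WS - tiled (columns 1-14): K P K K P K K K P K K P K K; work from column 14 back to 1 with K<->P swapped.

== ROWS AS WORKED ==
P P P P K K K P P P P K K K
K P K K P K K K P K K P K K
P P K P P K P P P K P P K P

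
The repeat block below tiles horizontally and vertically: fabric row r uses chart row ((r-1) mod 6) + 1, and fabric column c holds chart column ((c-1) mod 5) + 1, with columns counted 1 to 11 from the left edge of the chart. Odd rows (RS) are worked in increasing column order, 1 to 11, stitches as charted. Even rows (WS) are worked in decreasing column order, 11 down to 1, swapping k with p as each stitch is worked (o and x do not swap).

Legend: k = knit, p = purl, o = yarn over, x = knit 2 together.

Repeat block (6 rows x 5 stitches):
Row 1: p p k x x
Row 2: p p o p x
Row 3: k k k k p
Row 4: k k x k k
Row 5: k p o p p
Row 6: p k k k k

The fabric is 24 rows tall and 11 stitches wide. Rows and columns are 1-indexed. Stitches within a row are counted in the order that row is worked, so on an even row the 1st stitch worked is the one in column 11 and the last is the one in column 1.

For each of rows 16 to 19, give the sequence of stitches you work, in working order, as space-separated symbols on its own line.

== ROWS AS WORKED ==
p p p x p p p p x p p
k p o p p k p o p p k
k p p p p k p p p p k
p p k x x p p k x x p

Derivation:
Row 16: chart row 4, WS - tiled (columns 1-11): k k x k k k k x k k k; work from column 11 back to 1 with k<->p swapped.
Row 17: chart row 5, RS - tile across columns 1-11 and work as-is.
Row 18: chart row 6, WS - tiled (columns 1-11): p k k k k p k k k k p; work from column 11 back to 1 with k<->p swapped.
Row 19: chart row 1, RS - tile across columns 1-11 and work as-is.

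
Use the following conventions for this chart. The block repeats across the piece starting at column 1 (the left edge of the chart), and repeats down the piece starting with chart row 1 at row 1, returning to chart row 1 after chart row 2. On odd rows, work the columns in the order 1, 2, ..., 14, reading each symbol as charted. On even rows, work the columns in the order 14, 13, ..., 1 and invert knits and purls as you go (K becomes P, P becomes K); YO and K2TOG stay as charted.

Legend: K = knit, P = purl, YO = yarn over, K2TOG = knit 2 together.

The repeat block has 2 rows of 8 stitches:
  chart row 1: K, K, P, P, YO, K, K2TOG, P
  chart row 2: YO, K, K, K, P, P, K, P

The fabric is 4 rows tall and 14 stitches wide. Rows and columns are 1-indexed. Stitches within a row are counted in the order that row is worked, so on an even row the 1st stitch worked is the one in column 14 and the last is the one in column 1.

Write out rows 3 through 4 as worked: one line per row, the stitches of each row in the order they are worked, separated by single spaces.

Row 3: chart row 1, RS - tile across columns 1-14 and work as-is.
Row 4: chart row 2, WS - tiled (columns 1-14): YO K K K P P K P YO K K K P P; work from column 14 back to 1 with K<->P swapped.

Result:
K K P P YO K K2TOG P K K P P YO K
K K P P P YO K P K K P P P YO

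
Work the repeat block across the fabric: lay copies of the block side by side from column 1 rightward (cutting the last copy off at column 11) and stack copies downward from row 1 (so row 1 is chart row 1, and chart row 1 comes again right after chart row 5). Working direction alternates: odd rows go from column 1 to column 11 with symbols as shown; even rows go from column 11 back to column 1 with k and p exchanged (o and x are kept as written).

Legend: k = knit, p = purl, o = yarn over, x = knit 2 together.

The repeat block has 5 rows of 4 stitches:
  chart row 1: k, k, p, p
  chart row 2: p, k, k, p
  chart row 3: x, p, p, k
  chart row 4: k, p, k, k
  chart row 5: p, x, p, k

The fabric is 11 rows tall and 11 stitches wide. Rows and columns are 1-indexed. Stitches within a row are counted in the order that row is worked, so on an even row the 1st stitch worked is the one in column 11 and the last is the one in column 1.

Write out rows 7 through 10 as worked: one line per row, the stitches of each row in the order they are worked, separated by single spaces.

Row 7: chart row 2, RS - tile across columns 1-11 and work as-is.
Row 8: chart row 3, WS - tiled (columns 1-11): x p p k x p p k x p p; work from column 11 back to 1 with k<->p swapped.
Row 9: chart row 4, RS - tile across columns 1-11 and work as-is.
Row 10: chart row 5, WS - tiled (columns 1-11): p x p k p x p k p x p; work from column 11 back to 1 with k<->p swapped.

Rows as worked:
p k k p p k k p p k k
k k x p k k x p k k x
k p k k k p k k k p k
k x k p k x k p k x k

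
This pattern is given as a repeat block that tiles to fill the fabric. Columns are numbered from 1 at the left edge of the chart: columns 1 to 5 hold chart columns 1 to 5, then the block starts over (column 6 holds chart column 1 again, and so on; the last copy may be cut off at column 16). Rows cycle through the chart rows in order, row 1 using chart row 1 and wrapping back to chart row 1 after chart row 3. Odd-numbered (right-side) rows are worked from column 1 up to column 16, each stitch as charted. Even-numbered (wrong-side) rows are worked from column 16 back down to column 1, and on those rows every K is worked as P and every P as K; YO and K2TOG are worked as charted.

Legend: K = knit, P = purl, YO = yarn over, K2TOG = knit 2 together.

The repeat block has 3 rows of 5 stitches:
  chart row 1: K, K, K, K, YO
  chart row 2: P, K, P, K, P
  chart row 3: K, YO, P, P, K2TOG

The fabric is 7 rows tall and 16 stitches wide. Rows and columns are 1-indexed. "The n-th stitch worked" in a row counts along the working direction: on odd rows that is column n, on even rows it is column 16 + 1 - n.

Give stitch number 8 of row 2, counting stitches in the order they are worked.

Row 2: (2-1) mod 3 = 1, so use chart row 2. Even row -> WS.
Chart row 2 tiled across columns 1-16: P K P K P P K P K P P K P K P P
WS: work from column 16 back to column 1 (reverse the tiled row), swapping K<->P (YO and K2TOG unchanged).
Row 2 as worked: K K P K P K K P K P K K P K P K
Counting 8 along the worked row gives P.

Stitch:
P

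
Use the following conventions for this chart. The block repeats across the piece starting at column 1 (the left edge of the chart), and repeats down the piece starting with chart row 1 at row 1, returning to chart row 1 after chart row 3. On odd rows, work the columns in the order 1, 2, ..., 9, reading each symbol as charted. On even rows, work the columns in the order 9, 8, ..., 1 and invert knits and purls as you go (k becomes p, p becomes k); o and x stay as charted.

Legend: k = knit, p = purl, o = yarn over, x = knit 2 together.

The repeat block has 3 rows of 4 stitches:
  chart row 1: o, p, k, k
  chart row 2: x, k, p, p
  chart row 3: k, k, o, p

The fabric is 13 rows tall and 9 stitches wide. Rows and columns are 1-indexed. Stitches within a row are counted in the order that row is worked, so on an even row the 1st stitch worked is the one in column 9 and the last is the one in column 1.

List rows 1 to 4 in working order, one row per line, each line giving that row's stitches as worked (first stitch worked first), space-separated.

Row 1: chart row 1, RS - tile across columns 1-9 and work as-is.
Row 2: chart row 2, WS - tiled (columns 1-9): x k p p x k p p x; work from column 9 back to 1 with k<->p swapped.
Row 3: chart row 3, RS - tile across columns 1-9 and work as-is.
Row 4: chart row 1, WS - tiled (columns 1-9): o p k k o p k k o; work from column 9 back to 1 with k<->p swapped.

Result:
o p k k o p k k o
x k k p x k k p x
k k o p k k o p k
o p p k o p p k o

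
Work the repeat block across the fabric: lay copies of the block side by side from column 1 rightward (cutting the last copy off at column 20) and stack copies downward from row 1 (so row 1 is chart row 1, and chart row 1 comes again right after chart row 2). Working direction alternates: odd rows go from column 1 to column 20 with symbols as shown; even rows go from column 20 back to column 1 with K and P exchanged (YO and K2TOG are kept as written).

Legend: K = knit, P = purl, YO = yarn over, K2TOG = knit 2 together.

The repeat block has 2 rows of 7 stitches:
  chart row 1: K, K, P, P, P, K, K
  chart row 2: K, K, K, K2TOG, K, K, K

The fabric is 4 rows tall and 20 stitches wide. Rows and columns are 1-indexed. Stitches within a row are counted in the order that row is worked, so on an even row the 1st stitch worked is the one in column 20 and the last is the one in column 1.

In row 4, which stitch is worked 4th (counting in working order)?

Row 4: (4-1) mod 2 = 1, so use chart row 2. Even row -> WS.
Chart row 2 tiled across columns 1-20: K K K K2TOG K K K K K K K2TOG K K K K K K K2TOG K K
Wrong side: read the tiled row from column 20 down to 1 and exchange K with P (leave YO, K2TOG).
Row 4 as worked: P P K2TOG P P P P P P K2TOG P P P P P P K2TOG P P P
Stitch 4 in working order -> P

Result:
P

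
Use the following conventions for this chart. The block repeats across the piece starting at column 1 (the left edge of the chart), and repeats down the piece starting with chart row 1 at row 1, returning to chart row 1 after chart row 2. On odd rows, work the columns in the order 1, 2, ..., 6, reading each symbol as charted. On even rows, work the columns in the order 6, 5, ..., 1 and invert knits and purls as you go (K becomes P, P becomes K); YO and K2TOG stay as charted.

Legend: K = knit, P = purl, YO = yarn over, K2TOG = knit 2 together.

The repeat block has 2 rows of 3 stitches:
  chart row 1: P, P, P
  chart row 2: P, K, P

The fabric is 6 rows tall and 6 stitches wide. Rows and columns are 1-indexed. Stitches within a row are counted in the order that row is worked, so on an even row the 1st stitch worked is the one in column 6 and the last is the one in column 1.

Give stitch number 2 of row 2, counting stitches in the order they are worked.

For row 2: chart row = ((2-1) mod 2) + 1 = 2; this is a WS (even) row.
Chart row 2 tiled across columns 1-6: P K P P K P
WS row: flip the tiled sequence (start at column 6) and apply K<->P; YO and K2TOG stay.
Row 2 as worked: K P K K P K
Counting 2 along the worked row gives P.

Stitch:
P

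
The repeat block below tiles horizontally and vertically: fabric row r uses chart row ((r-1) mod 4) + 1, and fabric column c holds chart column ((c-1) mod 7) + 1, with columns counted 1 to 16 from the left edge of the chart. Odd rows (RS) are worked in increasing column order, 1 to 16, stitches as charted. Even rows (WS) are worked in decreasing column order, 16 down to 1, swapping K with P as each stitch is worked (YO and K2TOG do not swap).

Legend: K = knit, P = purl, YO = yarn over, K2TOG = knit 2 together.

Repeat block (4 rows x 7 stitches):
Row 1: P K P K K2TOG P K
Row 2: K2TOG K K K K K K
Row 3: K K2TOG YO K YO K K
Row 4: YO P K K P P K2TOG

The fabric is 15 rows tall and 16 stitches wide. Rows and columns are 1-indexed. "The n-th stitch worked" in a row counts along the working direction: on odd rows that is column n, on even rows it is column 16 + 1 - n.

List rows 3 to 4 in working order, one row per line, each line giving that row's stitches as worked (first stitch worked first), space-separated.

Row 3: chart row 3, RS - tile across columns 1-16 and work as-is.
Row 4: chart row 4, WS - tiled (columns 1-16): YO P K K P P K2TOG YO P K K P P K2TOG YO P; work from column 16 back to 1 with K<->P swapped.

Result:
K K2TOG YO K YO K K K K2TOG YO K YO K K K K2TOG
K YO K2TOG K K P P K YO K2TOG K K P P K YO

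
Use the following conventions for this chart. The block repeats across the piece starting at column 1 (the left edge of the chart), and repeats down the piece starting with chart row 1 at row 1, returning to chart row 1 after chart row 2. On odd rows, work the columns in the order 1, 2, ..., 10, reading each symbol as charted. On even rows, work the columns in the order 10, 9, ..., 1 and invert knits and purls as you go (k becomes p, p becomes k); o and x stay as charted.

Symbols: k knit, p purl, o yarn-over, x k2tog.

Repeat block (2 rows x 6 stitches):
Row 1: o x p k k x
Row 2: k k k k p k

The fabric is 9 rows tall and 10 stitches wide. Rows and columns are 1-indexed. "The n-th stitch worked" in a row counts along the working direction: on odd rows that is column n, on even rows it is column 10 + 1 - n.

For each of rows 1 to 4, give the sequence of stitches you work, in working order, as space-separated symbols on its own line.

== ROWS AS WORKED ==
o x p k k x o x p k
p p p p p k p p p p
o x p k k x o x p k
p p p p p k p p p p

Derivation:
Row 1: chart row 1, RS - tile across columns 1-10 and work as-is.
Row 2: chart row 2, WS - tiled (columns 1-10): k k k k p k k k k k; work from column 10 back to 1 with k<->p swapped.
Row 3: chart row 1, RS - tile across columns 1-10 and work as-is.
Row 4: chart row 2, WS - tiled (columns 1-10): k k k k p k k k k k; work from column 10 back to 1 with k<->p swapped.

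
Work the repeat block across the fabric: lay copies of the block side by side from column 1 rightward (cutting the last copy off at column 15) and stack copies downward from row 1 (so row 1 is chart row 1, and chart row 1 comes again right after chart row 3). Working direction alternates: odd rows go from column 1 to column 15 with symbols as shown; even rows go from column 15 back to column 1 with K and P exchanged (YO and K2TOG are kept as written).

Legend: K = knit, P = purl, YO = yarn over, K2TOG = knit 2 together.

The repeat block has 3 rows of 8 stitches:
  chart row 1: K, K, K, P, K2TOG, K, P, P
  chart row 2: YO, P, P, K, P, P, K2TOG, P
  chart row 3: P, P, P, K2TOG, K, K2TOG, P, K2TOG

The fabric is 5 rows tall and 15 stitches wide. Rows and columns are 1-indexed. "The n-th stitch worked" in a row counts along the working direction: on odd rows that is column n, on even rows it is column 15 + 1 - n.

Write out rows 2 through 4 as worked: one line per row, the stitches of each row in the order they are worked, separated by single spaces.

Result:
K2TOG K K P K K YO K K2TOG K K P K K YO
P P P K2TOG K K2TOG P K2TOG P P P K2TOG K K2TOG P
K P K2TOG K P P P K K P K2TOG K P P P

Derivation:
Row 2: chart row 2, WS - tiled (columns 1-15): YO P P K P P K2TOG P YO P P K P P K2TOG; work from column 15 back to 1 with K<->P swapped.
Row 3: chart row 3, RS - tile across columns 1-15 and work as-is.
Row 4: chart row 1, WS - tiled (columns 1-15): K K K P K2TOG K P P K K K P K2TOG K P; work from column 15 back to 1 with K<->P swapped.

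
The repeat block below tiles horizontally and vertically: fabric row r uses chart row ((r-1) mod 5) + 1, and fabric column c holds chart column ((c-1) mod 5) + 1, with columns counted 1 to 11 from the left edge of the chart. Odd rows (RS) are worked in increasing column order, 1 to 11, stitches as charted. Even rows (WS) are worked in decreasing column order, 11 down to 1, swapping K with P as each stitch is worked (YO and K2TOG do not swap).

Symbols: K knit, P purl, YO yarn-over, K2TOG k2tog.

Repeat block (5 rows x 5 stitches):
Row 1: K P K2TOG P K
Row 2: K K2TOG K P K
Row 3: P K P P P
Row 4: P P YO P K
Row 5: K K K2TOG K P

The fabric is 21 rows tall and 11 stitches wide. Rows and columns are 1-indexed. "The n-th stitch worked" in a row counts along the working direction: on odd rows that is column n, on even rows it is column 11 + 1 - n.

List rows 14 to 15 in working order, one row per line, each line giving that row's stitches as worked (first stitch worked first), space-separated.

Result:
K P K YO K K P K YO K K
K K K2TOG K P K K K2TOG K P K

Derivation:
Row 14: chart row 4, WS - tiled (columns 1-11): P P YO P K P P YO P K P; work from column 11 back to 1 with K<->P swapped.
Row 15: chart row 5, RS - tile across columns 1-11 and work as-is.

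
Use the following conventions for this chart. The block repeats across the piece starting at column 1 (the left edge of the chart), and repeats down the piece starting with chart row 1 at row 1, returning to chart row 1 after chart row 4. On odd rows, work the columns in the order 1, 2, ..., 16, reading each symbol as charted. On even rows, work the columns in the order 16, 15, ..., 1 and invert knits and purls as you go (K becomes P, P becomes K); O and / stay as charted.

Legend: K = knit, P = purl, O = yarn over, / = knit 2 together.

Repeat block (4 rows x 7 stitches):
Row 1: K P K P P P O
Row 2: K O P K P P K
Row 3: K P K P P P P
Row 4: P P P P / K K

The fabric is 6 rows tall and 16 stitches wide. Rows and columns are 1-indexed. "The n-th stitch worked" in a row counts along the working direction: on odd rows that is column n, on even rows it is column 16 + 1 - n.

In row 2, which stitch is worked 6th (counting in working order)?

== STITCH ==
P

Derivation:
Row 2: (2-1) mod 4 = 1, so use chart row 2. Even row -> WS.
Chart row 2 tiled across columns 1-16: K O P K P P K K O P K P P K K O
Wrong side: read the tiled row from column 16 down to 1 and exchange K with P (leave O, /).
Row 2 as worked: O P P K K P K O P P K K P K O P
Stitch 6 in working order -> P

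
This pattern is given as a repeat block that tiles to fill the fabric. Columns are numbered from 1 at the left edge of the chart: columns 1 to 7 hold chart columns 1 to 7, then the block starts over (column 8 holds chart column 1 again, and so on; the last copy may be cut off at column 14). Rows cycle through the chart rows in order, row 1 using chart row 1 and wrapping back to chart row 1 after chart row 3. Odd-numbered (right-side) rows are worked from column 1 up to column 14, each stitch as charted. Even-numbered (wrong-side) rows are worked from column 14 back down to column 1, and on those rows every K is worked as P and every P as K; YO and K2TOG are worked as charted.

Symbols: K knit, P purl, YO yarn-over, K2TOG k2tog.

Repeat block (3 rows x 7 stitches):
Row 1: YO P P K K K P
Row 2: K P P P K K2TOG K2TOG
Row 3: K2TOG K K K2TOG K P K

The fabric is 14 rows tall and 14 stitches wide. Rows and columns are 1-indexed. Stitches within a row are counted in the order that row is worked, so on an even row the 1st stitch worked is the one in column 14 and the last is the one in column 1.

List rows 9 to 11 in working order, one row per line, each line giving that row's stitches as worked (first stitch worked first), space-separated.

Row 9: chart row 3, RS - tile across columns 1-14 and work as-is.
Row 10: chart row 1, WS - tiled (columns 1-14): YO P P K K K P YO P P K K K P; work from column 14 back to 1 with K<->P swapped.
Row 11: chart row 2, RS - tile across columns 1-14 and work as-is.

Result:
K2TOG K K K2TOG K P K K2TOG K K K2TOG K P K
K P P P K K YO K P P P K K YO
K P P P K K2TOG K2TOG K P P P K K2TOG K2TOG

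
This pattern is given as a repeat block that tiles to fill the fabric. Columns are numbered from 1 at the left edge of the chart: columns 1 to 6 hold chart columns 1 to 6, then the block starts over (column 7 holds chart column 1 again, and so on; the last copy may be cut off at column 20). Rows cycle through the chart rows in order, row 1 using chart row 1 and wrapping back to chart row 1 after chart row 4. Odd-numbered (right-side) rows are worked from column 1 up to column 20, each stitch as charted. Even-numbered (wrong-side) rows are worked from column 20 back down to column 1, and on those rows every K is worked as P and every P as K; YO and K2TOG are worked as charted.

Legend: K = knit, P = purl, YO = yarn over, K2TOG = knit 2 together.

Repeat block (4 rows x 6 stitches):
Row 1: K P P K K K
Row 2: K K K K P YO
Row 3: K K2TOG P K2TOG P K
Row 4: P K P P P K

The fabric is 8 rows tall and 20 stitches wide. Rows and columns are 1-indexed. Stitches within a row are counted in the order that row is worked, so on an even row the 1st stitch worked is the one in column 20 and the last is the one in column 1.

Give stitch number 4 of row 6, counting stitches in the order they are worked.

== STITCH ==
K

Derivation:
Row 6 uses chart row ((6-1) mod 4)+1 = 2. Row 6 is even, so WS.
Chart row 2 tiled across columns 1-20: K K K K P YO K K K K P YO K K K K P YO K K
WS: work from column 20 back to column 1 (reverse the tiled row), swapping K<->P (YO and K2TOG unchanged).
Row 6 as worked: P P YO K P P P P YO K P P P P YO K P P P P
The 4th stitch worked is K.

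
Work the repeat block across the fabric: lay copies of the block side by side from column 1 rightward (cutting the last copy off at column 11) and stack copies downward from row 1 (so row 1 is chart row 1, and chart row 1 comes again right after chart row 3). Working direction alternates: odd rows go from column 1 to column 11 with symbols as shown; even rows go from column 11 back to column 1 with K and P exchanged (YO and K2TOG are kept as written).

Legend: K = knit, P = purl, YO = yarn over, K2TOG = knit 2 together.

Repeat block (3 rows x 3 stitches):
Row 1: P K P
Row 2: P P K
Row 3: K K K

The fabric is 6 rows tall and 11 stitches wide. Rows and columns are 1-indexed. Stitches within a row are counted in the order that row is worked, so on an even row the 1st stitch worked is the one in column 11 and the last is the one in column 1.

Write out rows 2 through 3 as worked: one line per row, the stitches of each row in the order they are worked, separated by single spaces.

== ROWS AS WORKED ==
K K P K K P K K P K K
K K K K K K K K K K K

Derivation:
Row 2: chart row 2, WS - tiled (columns 1-11): P P K P P K P P K P P; work from column 11 back to 1 with K<->P swapped.
Row 3: chart row 3, RS - tile across columns 1-11 and work as-is.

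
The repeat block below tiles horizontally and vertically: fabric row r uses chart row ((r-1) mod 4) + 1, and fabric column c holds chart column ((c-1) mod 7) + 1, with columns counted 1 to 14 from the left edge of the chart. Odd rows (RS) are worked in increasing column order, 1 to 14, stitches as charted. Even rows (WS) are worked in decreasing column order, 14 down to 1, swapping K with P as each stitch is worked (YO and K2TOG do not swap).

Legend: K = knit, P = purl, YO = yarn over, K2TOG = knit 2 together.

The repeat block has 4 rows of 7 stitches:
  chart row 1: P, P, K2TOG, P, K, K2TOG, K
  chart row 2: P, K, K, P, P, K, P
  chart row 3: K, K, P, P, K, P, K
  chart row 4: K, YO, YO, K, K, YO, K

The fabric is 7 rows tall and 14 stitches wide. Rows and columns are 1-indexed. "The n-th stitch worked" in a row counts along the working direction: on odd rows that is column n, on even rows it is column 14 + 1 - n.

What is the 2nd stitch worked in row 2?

Stitch:
P

Derivation:
Row 2: (2-1) mod 4 = 1, so use chart row 2. Even row -> WS.
Chart row 2 tiled across columns 1-14: P K K P P K P P K K P P K P
WS: work from column 14 back to column 1 (reverse the tiled row), swapping K<->P (YO and K2TOG unchanged).
Row 2 as worked: K P K K P P K K P K K P P K
Counting 2 along the worked row gives P.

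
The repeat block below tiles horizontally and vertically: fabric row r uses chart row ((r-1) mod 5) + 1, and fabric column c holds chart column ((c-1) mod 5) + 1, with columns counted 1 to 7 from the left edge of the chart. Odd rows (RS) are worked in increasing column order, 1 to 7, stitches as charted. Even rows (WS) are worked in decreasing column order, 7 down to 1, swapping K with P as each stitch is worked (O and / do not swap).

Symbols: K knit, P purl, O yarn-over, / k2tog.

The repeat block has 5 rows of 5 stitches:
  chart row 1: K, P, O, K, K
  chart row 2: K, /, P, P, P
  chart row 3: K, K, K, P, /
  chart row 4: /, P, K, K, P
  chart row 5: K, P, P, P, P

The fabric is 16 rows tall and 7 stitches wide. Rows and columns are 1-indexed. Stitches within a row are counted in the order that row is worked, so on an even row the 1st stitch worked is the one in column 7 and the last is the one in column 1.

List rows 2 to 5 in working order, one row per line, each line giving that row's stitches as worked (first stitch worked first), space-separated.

== ROWS AS WORKED ==
/ P K K K / P
K K K P / K K
K / K P P K /
K P P P P K P

Derivation:
Row 2: chart row 2, WS - tiled (columns 1-7): K / P P P K /; work from column 7 back to 1 with K<->P swapped.
Row 3: chart row 3, RS - tile across columns 1-7 and work as-is.
Row 4: chart row 4, WS - tiled (columns 1-7): / P K K P / P; work from column 7 back to 1 with K<->P swapped.
Row 5: chart row 5, RS - tile across columns 1-7 and work as-is.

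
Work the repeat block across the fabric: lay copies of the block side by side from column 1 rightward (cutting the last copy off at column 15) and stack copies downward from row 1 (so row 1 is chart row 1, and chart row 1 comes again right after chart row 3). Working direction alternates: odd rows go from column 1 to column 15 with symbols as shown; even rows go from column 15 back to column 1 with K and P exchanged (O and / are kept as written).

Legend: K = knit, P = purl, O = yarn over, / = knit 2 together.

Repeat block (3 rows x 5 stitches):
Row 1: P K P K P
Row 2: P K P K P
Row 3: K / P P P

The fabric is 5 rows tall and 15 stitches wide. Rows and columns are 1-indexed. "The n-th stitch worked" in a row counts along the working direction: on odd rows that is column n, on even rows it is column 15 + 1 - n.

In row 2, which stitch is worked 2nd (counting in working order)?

For row 2: chart row = ((2-1) mod 3) + 1 = 2; this is a WS (even) row.
Chart row 2 tiled across columns 1-15: P K P K P P K P K P P K P K P
WS: work from column 15 back to column 1 (reverse the tiled row), swapping K<->P (O and / unchanged).
Row 2 as worked: K P K P K K P K P K K P K P K
Stitch 2 in working order -> P

Result:
P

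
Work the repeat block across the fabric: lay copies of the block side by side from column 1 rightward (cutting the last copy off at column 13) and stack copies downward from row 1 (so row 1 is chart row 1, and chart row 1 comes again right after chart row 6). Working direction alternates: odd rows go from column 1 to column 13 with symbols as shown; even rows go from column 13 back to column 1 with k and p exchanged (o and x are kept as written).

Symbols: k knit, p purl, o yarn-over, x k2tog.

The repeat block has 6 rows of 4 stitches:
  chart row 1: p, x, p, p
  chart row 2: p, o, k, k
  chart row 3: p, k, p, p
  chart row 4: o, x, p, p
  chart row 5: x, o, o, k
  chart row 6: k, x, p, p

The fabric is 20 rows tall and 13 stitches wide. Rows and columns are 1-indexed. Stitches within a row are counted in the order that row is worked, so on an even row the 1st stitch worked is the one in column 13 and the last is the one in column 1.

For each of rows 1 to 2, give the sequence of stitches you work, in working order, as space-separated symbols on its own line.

== ROWS AS WORKED ==
p x p p p x p p p x p p p
k p p o k p p o k p p o k

Derivation:
Row 1: chart row 1, RS - tile across columns 1-13 and work as-is.
Row 2: chart row 2, WS - tiled (columns 1-13): p o k k p o k k p o k k p; work from column 13 back to 1 with k<->p swapped.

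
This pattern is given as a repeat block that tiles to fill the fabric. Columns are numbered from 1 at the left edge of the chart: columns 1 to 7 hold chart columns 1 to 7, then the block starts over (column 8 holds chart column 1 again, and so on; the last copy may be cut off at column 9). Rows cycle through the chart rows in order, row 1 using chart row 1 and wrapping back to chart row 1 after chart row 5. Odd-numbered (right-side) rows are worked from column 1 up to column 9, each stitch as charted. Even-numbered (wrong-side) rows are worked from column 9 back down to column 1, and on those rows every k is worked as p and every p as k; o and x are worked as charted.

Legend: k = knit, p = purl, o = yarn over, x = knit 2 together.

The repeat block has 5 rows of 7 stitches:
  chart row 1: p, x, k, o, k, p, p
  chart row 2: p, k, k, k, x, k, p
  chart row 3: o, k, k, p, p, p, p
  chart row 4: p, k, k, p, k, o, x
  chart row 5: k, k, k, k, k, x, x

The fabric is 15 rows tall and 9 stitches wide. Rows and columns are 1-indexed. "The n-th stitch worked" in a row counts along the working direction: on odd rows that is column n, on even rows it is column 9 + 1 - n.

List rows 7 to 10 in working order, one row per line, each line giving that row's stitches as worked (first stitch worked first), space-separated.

Result:
p k k k x k p p k
p o k k k k p p o
p k k p k o x p k
p p x x p p p p p

Derivation:
Row 7: chart row 2, RS - tile across columns 1-9 and work as-is.
Row 8: chart row 3, WS - tiled (columns 1-9): o k k p p p p o k; work from column 9 back to 1 with k<->p swapped.
Row 9: chart row 4, RS - tile across columns 1-9 and work as-is.
Row 10: chart row 5, WS - tiled (columns 1-9): k k k k k x x k k; work from column 9 back to 1 with k<->p swapped.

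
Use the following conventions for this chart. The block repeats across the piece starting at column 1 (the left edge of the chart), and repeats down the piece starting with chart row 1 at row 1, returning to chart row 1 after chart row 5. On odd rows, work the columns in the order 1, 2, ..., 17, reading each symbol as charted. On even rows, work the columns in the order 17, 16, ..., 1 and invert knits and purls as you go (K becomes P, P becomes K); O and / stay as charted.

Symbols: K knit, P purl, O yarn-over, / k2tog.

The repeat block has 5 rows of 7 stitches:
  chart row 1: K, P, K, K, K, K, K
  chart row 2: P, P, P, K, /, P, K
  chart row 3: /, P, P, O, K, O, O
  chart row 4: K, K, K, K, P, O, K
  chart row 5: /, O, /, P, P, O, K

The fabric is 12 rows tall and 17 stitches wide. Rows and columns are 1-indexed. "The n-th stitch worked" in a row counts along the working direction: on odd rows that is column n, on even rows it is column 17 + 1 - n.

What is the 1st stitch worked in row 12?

Row 12 uses chart row ((12-1) mod 5)+1 = 2. Row 12 is even, so WS.
Chart row 2 tiled across columns 1-17: P P P K / P K P P P K / P K P P P
Wrong side: read the tiled row from column 17 down to 1 and exchange K with P (leave O, /).
Row 12 as worked: K K K P K / P K K K P K / P K K K
Counting 1 along the worked row gives K.

== STITCH ==
K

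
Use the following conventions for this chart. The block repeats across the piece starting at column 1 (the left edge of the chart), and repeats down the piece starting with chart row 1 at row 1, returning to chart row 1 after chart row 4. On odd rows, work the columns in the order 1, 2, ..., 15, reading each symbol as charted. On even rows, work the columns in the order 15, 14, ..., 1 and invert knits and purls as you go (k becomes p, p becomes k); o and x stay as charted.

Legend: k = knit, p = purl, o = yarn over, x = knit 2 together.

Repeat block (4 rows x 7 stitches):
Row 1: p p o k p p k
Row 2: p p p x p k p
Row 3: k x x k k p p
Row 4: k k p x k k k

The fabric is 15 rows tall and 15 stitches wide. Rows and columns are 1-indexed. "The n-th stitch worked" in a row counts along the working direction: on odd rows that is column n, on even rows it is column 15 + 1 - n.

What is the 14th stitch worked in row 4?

== STITCH ==
p

Derivation:
Row 4: (4-1) mod 4 = 3, so use chart row 4. Even row -> WS.
Chart row 4 tiled across columns 1-15: k k p x k k k k k p x k k k k
WS: work from column 15 back to column 1 (reverse the tiled row), swapping k<->p (o and x unchanged).
Row 4 as worked: p p p p x k p p p p p x k p p
Stitch 14 in working order -> p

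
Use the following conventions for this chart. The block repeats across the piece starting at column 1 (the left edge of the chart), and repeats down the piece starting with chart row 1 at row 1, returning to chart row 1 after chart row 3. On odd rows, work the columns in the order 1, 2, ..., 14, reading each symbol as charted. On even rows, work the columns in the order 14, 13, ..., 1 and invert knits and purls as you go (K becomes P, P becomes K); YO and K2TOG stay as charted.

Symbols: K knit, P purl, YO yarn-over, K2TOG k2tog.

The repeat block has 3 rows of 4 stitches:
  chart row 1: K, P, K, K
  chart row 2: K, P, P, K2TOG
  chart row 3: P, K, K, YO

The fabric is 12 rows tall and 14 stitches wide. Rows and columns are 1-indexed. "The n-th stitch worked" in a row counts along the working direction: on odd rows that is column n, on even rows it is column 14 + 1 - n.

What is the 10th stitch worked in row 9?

Stitch:
K

Derivation:
For row 9: chart row = ((9-1) mod 3) + 1 = 3; this is a RS (odd) row.
Chart row 3 tiled across columns 1-14: P K K YO P K K YO P K K YO P K
RS row: no reversal, no swap; stitch n worked = column n.
The 10th stitch worked is K.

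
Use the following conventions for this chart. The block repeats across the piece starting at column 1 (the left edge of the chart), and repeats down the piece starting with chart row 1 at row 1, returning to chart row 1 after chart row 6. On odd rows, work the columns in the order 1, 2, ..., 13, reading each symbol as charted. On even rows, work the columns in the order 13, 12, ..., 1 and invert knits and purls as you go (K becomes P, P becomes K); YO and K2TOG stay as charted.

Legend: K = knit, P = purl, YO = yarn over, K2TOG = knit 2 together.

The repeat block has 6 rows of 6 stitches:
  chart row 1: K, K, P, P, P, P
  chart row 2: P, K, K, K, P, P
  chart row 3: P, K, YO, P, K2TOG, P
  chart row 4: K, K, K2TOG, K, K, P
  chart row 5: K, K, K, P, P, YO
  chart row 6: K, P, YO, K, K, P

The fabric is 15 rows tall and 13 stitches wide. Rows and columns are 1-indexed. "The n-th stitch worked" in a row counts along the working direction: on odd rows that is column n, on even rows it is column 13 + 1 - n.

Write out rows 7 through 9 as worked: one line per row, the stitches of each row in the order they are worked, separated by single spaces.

Row 7: chart row 1, RS - tile across columns 1-13 and work as-is.
Row 8: chart row 2, WS - tiled (columns 1-13): P K K K P P P K K K P P P; work from column 13 back to 1 with K<->P swapped.
Row 9: chart row 3, RS - tile across columns 1-13 and work as-is.

Rows as worked:
K K P P P P K K P P P P K
K K K P P P K K K P P P K
P K YO P K2TOG P P K YO P K2TOG P P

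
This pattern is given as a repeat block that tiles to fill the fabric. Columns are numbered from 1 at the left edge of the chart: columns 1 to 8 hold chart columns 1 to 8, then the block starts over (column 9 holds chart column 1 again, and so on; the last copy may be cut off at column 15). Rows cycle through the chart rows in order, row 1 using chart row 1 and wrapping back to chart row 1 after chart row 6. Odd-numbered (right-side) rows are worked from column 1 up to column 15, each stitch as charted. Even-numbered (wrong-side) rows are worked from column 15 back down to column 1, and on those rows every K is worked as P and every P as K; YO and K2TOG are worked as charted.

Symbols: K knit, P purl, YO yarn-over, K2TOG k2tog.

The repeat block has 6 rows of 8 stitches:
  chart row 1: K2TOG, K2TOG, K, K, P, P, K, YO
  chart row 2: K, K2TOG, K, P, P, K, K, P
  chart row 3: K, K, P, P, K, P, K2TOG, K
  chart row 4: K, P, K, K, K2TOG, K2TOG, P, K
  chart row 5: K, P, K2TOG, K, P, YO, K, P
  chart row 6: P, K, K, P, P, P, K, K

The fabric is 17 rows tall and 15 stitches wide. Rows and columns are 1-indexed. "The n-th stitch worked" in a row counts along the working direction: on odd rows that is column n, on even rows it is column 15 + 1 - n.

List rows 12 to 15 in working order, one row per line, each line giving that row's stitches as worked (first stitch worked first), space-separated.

Row 12: chart row 6, WS - tiled (columns 1-15): P K K P P P K K P K K P P P K; work from column 15 back to 1 with K<->P swapped.
Row 13: chart row 1, RS - tile across columns 1-15 and work as-is.
Row 14: chart row 2, WS - tiled (columns 1-15): K K2TOG K P P K K P K K2TOG K P P K K; work from column 15 back to 1 with K<->P swapped.
Row 15: chart row 3, RS - tile across columns 1-15 and work as-is.

Result:
P K K K P P K P P K K K P P K
K2TOG K2TOG K K P P K YO K2TOG K2TOG K K P P K
P P K K P K2TOG P K P P K K P K2TOG P
K K P P K P K2TOG K K K P P K P K2TOG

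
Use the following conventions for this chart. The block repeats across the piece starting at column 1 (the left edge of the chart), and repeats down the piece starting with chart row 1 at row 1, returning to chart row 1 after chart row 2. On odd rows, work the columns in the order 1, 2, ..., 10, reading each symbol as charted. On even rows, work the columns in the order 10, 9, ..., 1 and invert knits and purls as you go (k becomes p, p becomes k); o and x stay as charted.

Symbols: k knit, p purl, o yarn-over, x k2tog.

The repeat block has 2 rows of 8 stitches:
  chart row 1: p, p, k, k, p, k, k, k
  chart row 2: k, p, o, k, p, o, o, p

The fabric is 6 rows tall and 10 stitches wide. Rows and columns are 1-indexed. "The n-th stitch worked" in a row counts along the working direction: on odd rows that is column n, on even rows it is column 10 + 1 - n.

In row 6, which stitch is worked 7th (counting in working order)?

== STITCH ==
p

Derivation:
For row 6: chart row = ((6-1) mod 2) + 1 = 2; this is a WS (even) row.
Chart row 2 tiled across columns 1-10: k p o k p o o p k p
WS: work from column 10 back to column 1 (reverse the tiled row), swapping k<->p (o and x unchanged).
Row 6 as worked: k p k o o k p o k p
Stitch 7 in working order -> p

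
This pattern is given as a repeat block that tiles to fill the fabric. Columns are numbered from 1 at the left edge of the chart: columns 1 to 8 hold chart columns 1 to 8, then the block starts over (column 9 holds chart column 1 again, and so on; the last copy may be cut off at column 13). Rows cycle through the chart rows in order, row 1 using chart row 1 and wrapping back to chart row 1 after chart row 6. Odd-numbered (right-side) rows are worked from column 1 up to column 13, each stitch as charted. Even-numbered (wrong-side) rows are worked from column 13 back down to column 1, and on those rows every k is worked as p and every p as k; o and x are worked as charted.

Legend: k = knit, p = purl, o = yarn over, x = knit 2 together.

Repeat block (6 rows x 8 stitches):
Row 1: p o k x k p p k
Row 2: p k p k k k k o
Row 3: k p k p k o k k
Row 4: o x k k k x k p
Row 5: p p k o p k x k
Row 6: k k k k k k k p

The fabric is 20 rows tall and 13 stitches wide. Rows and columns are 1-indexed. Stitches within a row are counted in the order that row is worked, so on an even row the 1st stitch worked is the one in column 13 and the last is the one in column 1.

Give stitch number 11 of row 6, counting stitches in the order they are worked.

Stitch:
p

Derivation:
Row 6: (6-1) mod 6 = 5, so use chart row 6. Even row -> WS.
Chart row 6 tiled across columns 1-13: k k k k k k k p k k k k k
WS row: flip the tiled sequence (start at column 13) and apply k<->p; o and x stay.
Row 6 as worked: p p p p p k p p p p p p p
Stitch 11 in working order -> p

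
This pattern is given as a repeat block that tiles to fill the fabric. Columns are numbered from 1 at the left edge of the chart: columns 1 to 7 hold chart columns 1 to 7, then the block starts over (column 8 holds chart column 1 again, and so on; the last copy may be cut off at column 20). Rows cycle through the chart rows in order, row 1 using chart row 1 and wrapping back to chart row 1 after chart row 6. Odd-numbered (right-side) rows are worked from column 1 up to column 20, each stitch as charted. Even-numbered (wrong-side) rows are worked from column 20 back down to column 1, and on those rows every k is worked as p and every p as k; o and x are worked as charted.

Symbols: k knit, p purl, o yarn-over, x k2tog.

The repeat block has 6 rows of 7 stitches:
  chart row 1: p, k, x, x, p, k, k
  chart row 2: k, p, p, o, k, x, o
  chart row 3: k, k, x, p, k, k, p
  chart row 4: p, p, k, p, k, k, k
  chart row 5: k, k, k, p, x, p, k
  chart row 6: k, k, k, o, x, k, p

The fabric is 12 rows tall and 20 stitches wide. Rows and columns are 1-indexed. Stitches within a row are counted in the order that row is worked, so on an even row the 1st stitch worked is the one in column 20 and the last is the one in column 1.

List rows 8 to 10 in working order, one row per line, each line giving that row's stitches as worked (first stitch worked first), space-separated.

== ROWS AS WORKED ==
x p o k k p o x p o k k p o x p o k k p
k k x p k k p k k x p k k p k k x p k k
p p k p k k p p p k p k k p p p k p k k

Derivation:
Row 8: chart row 2, WS - tiled (columns 1-20): k p p o k x o k p p o k x o k p p o k x; work from column 20 back to 1 with k<->p swapped.
Row 9: chart row 3, RS - tile across columns 1-20 and work as-is.
Row 10: chart row 4, WS - tiled (columns 1-20): p p k p k k k p p k p k k k p p k p k k; work from column 20 back to 1 with k<->p swapped.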